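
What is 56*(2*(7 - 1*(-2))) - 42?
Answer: 966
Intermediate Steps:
56*(2*(7 - 1*(-2))) - 42 = 56*(2*(7 + 2)) - 42 = 56*(2*9) - 42 = 56*18 - 42 = 1008 - 42 = 966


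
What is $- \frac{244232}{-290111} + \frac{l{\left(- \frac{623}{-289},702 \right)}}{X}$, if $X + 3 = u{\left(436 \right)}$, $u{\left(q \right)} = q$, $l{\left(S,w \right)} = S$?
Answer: $\frac{30743198937}{36303620207} \approx 0.84684$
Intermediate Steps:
$X = 433$ ($X = -3 + 436 = 433$)
$- \frac{244232}{-290111} + \frac{l{\left(- \frac{623}{-289},702 \right)}}{X} = - \frac{244232}{-290111} + \frac{\left(-623\right) \frac{1}{-289}}{433} = \left(-244232\right) \left(- \frac{1}{290111}\right) + \left(-623\right) \left(- \frac{1}{289}\right) \frac{1}{433} = \frac{244232}{290111} + \frac{623}{289} \cdot \frac{1}{433} = \frac{244232}{290111} + \frac{623}{125137} = \frac{30743198937}{36303620207}$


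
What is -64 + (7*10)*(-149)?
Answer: -10494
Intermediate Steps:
-64 + (7*10)*(-149) = -64 + 70*(-149) = -64 - 10430 = -10494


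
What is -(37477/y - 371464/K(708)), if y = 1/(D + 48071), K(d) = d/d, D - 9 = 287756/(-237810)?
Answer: -214204664052074/118905 ≈ -1.8015e+9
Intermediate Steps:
D = 926267/118905 (D = 9 + 287756/(-237810) = 9 + 287756*(-1/237810) = 9 - 143878/118905 = 926267/118905 ≈ 7.7900)
K(d) = 1
y = 118905/5716808522 (y = 1/(926267/118905 + 48071) = 1/(5716808522/118905) = 118905/5716808522 ≈ 2.0799e-5)
-(37477/y - 371464/K(708)) = -(37477/(118905/5716808522) - 371464/1) = -(37477*(5716808522/118905) - 371464*1) = -(214248832978994/118905 - 371464) = -1*214204664052074/118905 = -214204664052074/118905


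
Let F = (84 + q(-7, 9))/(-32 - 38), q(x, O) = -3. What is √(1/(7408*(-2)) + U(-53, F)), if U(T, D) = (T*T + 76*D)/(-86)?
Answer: I*√983229936829630/5574520 ≈ 5.625*I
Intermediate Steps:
F = -81/70 (F = (84 - 3)/(-32 - 38) = 81/(-70) = 81*(-1/70) = -81/70 ≈ -1.1571)
U(T, D) = -38*D/43 - T²/86 (U(T, D) = (T² + 76*D)*(-1/86) = -38*D/43 - T²/86)
√(1/(7408*(-2)) + U(-53, F)) = √(1/(7408*(-2)) + (-38/43*(-81/70) - 1/86*(-53)²)) = √(1/(-14816) + (1539/1505 - 1/86*2809)) = √(-1/14816 + (1539/1505 - 2809/86)) = √(-1/14816 - 95237/3010) = √(-705517201/22298080) = I*√983229936829630/5574520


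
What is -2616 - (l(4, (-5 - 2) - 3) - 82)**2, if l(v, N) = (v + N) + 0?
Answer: -10360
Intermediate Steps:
l(v, N) = N + v (l(v, N) = (N + v) + 0 = N + v)
-2616 - (l(4, (-5 - 2) - 3) - 82)**2 = -2616 - ((((-5 - 2) - 3) + 4) - 82)**2 = -2616 - (((-7 - 3) + 4) - 82)**2 = -2616 - ((-10 + 4) - 82)**2 = -2616 - (-6 - 82)**2 = -2616 - 1*(-88)**2 = -2616 - 1*7744 = -2616 - 7744 = -10360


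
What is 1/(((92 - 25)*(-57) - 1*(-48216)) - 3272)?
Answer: 1/41125 ≈ 2.4316e-5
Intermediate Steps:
1/(((92 - 25)*(-57) - 1*(-48216)) - 3272) = 1/((67*(-57) + 48216) - 3272) = 1/((-3819 + 48216) - 3272) = 1/(44397 - 3272) = 1/41125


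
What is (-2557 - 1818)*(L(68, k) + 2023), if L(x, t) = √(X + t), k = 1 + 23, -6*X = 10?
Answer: -8850625 - 4375*√201/3 ≈ -8.8713e+6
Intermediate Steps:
X = -5/3 (X = -⅙*10 = -5/3 ≈ -1.6667)
k = 24
L(x, t) = √(-5/3 + t)
(-2557 - 1818)*(L(68, k) + 2023) = (-2557 - 1818)*(√(-15 + 9*24)/3 + 2023) = -4375*(√(-15 + 216)/3 + 2023) = -4375*(√201/3 + 2023) = -4375*(2023 + √201/3) = -8850625 - 4375*√201/3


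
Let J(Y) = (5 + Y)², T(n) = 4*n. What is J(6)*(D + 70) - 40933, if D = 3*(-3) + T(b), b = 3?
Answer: -32100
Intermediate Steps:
D = 3 (D = 3*(-3) + 4*3 = -9 + 12 = 3)
J(6)*(D + 70) - 40933 = (5 + 6)²*(3 + 70) - 40933 = 11²*73 - 40933 = 121*73 - 40933 = 8833 - 40933 = -32100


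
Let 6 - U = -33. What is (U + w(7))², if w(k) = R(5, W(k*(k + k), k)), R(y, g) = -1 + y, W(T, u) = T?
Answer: 1849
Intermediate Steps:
U = 39 (U = 6 - 1*(-33) = 6 + 33 = 39)
w(k) = 4 (w(k) = -1 + 5 = 4)
(U + w(7))² = (39 + 4)² = 43² = 1849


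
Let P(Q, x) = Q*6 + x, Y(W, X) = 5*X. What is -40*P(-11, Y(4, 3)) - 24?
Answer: 2016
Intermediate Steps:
P(Q, x) = x + 6*Q (P(Q, x) = 6*Q + x = x + 6*Q)
-40*P(-11, Y(4, 3)) - 24 = -40*(5*3 + 6*(-11)) - 24 = -40*(15 - 66) - 24 = -40*(-51) - 24 = 2040 - 24 = 2016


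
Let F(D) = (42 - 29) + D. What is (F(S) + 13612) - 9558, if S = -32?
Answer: 4035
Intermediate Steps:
F(D) = 13 + D
(F(S) + 13612) - 9558 = ((13 - 32) + 13612) - 9558 = (-19 + 13612) - 9558 = 13593 - 9558 = 4035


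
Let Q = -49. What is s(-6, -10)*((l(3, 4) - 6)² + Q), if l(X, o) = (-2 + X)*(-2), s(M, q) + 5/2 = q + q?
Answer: -675/2 ≈ -337.50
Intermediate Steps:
s(M, q) = -5/2 + 2*q (s(M, q) = -5/2 + (q + q) = -5/2 + 2*q)
l(X, o) = 4 - 2*X
s(-6, -10)*((l(3, 4) - 6)² + Q) = (-5/2 + 2*(-10))*(((4 - 2*3) - 6)² - 49) = (-5/2 - 20)*(((4 - 6) - 6)² - 49) = -45*((-2 - 6)² - 49)/2 = -45*((-8)² - 49)/2 = -45*(64 - 49)/2 = -45/2*15 = -675/2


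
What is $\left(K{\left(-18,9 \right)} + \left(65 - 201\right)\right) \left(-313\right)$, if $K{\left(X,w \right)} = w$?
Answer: $39751$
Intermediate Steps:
$\left(K{\left(-18,9 \right)} + \left(65 - 201\right)\right) \left(-313\right) = \left(9 + \left(65 - 201\right)\right) \left(-313\right) = \left(9 - 136\right) \left(-313\right) = \left(-127\right) \left(-313\right) = 39751$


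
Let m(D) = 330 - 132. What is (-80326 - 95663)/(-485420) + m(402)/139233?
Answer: 8199863199/22528827620 ≈ 0.36397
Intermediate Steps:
m(D) = 198
(-80326 - 95663)/(-485420) + m(402)/139233 = (-80326 - 95663)/(-485420) + 198/139233 = -175989*(-1/485420) + 198*(1/139233) = 175989/485420 + 66/46411 = 8199863199/22528827620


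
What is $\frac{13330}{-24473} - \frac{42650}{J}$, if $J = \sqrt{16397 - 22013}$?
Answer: $- \frac{13330}{24473} + \frac{21325 i \sqrt{39}}{234} \approx -0.54468 + 569.12 i$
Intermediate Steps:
$J = 12 i \sqrt{39}$ ($J = \sqrt{-5616} = 12 i \sqrt{39} \approx 74.94 i$)
$\frac{13330}{-24473} - \frac{42650}{J} = \frac{13330}{-24473} - \frac{42650}{12 i \sqrt{39}} = 13330 \left(- \frac{1}{24473}\right) - 42650 \left(- \frac{i \sqrt{39}}{468}\right) = - \frac{13330}{24473} + \frac{21325 i \sqrt{39}}{234}$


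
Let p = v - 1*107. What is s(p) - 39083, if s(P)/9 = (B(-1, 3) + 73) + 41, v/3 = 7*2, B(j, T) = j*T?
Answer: -38084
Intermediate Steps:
B(j, T) = T*j
v = 42 (v = 3*(7*2) = 3*14 = 42)
p = -65 (p = 42 - 1*107 = 42 - 107 = -65)
s(P) = 999 (s(P) = 9*((3*(-1) + 73) + 41) = 9*((-3 + 73) + 41) = 9*(70 + 41) = 9*111 = 999)
s(p) - 39083 = 999 - 39083 = -38084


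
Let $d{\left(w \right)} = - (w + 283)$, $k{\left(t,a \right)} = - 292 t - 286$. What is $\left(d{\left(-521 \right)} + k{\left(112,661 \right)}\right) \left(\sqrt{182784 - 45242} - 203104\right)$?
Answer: $6652062208 - 32752 \sqrt{137542} \approx 6.6399 \cdot 10^{9}$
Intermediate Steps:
$k{\left(t,a \right)} = -286 - 292 t$
$d{\left(w \right)} = -283 - w$ ($d{\left(w \right)} = - (283 + w) = -283 - w$)
$\left(d{\left(-521 \right)} + k{\left(112,661 \right)}\right) \left(\sqrt{182784 - 45242} - 203104\right) = \left(\left(-283 - -521\right) - 32990\right) \left(\sqrt{182784 - 45242} - 203104\right) = \left(\left(-283 + 521\right) - 32990\right) \left(\sqrt{137542} - 203104\right) = \left(238 - 32990\right) \left(-203104 + \sqrt{137542}\right) = - 32752 \left(-203104 + \sqrt{137542}\right) = 6652062208 - 32752 \sqrt{137542}$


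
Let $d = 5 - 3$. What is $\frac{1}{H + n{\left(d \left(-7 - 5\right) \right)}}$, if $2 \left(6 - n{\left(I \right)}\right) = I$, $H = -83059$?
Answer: $- \frac{1}{83041} \approx -1.2042 \cdot 10^{-5}$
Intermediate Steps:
$d = 2$ ($d = 5 - 3 = 2$)
$n{\left(I \right)} = 6 - \frac{I}{2}$
$\frac{1}{H + n{\left(d \left(-7 - 5\right) \right)}} = \frac{1}{-83059 - \left(-6 + \frac{2 \left(-7 - 5\right)}{2}\right)} = \frac{1}{-83059 - \left(-6 + \frac{2 \left(-12\right)}{2}\right)} = \frac{1}{-83059 + \left(6 - -12\right)} = \frac{1}{-83059 + \left(6 + 12\right)} = \frac{1}{-83059 + 18} = \frac{1}{-83041} = - \frac{1}{83041}$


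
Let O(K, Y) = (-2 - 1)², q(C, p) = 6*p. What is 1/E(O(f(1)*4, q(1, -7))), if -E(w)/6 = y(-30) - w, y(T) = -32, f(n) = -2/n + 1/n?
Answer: 1/246 ≈ 0.0040650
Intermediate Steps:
f(n) = -1/n (f(n) = -2/n + 1/n = -1/n)
O(K, Y) = 9 (O(K, Y) = (-3)² = 9)
E(w) = 192 + 6*w (E(w) = -6*(-32 - w) = 192 + 6*w)
1/E(O(f(1)*4, q(1, -7))) = 1/(192 + 6*9) = 1/(192 + 54) = 1/246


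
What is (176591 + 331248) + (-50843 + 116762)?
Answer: 573758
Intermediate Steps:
(176591 + 331248) + (-50843 + 116762) = 507839 + 65919 = 573758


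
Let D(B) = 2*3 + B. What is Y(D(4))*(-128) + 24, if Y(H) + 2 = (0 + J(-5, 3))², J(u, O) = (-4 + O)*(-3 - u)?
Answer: -232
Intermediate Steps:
D(B) = 6 + B
Y(H) = 2 (Y(H) = -2 + (0 + (12 - 3*3 + 4*(-5) - 1*3*(-5)))² = -2 + (0 + (12 - 9 - 20 + 15))² = -2 + (0 - 2)² = -2 + (-2)² = -2 + 4 = 2)
Y(D(4))*(-128) + 24 = 2*(-128) + 24 = -256 + 24 = -232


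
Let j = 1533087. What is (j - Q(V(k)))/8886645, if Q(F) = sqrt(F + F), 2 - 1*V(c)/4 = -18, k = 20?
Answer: 56781/329135 - 4*sqrt(10)/8886645 ≈ 0.17251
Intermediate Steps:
V(c) = 80 (V(c) = 8 - 4*(-18) = 8 + 72 = 80)
Q(F) = sqrt(2)*sqrt(F) (Q(F) = sqrt(2*F) = sqrt(2)*sqrt(F))
(j - Q(V(k)))/8886645 = (1533087 - sqrt(2)*sqrt(80))/8886645 = (1533087 - sqrt(2)*4*sqrt(5))*(1/8886645) = (1533087 - 4*sqrt(10))*(1/8886645) = 56781/329135 - 4*sqrt(10)/8886645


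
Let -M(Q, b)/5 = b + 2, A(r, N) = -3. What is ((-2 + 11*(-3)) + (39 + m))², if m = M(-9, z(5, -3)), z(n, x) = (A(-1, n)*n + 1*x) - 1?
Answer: 7921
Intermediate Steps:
z(n, x) = -1 + x - 3*n (z(n, x) = (-3*n + 1*x) - 1 = (-3*n + x) - 1 = (x - 3*n) - 1 = -1 + x - 3*n)
M(Q, b) = -10 - 5*b (M(Q, b) = -5*(b + 2) = -5*(2 + b) = -10 - 5*b)
m = 85 (m = -10 - 5*(-1 - 3 - 3*5) = -10 - 5*(-1 - 3 - 15) = -10 - 5*(-19) = -10 + 95 = 85)
((-2 + 11*(-3)) + (39 + m))² = ((-2 + 11*(-3)) + (39 + 85))² = ((-2 - 33) + 124)² = (-35 + 124)² = 89² = 7921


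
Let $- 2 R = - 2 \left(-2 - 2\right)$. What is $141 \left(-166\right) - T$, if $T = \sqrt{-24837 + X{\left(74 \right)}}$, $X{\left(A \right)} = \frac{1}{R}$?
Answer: $-23406 - \frac{i \sqrt{99349}}{2} \approx -23406.0 - 157.6 i$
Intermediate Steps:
$R = -4$ ($R = - \frac{\left(-2\right) \left(-2 - 2\right)}{2} = - \frac{\left(-2\right) \left(-4\right)}{2} = \left(- \frac{1}{2}\right) 8 = -4$)
$X{\left(A \right)} = - \frac{1}{4}$ ($X{\left(A \right)} = \frac{1}{-4} = - \frac{1}{4}$)
$T = \frac{i \sqrt{99349}}{2}$ ($T = \sqrt{-24837 - \frac{1}{4}} = \sqrt{- \frac{99349}{4}} = \frac{i \sqrt{99349}}{2} \approx 157.6 i$)
$141 \left(-166\right) - T = 141 \left(-166\right) - \frac{i \sqrt{99349}}{2} = -23406 - \frac{i \sqrt{99349}}{2}$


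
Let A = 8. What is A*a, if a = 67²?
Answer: 35912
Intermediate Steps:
a = 4489
A*a = 8*4489 = 35912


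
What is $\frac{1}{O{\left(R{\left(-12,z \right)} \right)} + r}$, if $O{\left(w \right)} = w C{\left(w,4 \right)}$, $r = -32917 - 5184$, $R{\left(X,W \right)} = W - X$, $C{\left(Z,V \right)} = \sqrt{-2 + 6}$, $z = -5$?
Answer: $- \frac{1}{38087} \approx -2.6256 \cdot 10^{-5}$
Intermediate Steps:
$C{\left(Z,V \right)} = 2$ ($C{\left(Z,V \right)} = \sqrt{4} = 2$)
$r = -38101$ ($r = -32917 - 5184 = -38101$)
$O{\left(w \right)} = 2 w$ ($O{\left(w \right)} = w 2 = 2 w$)
$\frac{1}{O{\left(R{\left(-12,z \right)} \right)} + r} = \frac{1}{2 \left(-5 - -12\right) - 38101} = \frac{1}{2 \left(-5 + 12\right) - 38101} = \frac{1}{2 \cdot 7 - 38101} = \frac{1}{14 - 38101} = \frac{1}{-38087} = - \frac{1}{38087}$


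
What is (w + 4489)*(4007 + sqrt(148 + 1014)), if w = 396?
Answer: 19574195 + 4885*sqrt(1162) ≈ 1.9741e+7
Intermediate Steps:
(w + 4489)*(4007 + sqrt(148 + 1014)) = (396 + 4489)*(4007 + sqrt(148 + 1014)) = 4885*(4007 + sqrt(1162)) = 19574195 + 4885*sqrt(1162)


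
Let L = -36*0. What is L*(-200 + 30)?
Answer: 0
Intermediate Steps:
L = 0
L*(-200 + 30) = 0*(-200 + 30) = 0*(-170) = 0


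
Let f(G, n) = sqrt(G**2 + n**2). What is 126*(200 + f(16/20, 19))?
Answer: 25200 + 126*sqrt(9041)/5 ≈ 27596.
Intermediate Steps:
126*(200 + f(16/20, 19)) = 126*(200 + sqrt((16/20)**2 + 19**2)) = 126*(200 + sqrt((16*(1/20))**2 + 361)) = 126*(200 + sqrt((4/5)**2 + 361)) = 126*(200 + sqrt(16/25 + 361)) = 126*(200 + sqrt(9041/25)) = 126*(200 + sqrt(9041)/5) = 25200 + 126*sqrt(9041)/5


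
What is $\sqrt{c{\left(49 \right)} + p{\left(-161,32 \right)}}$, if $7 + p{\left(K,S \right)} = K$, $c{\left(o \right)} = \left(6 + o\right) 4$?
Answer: $2 \sqrt{13} \approx 7.2111$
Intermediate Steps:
$c{\left(o \right)} = 24 + 4 o$
$p{\left(K,S \right)} = -7 + K$
$\sqrt{c{\left(49 \right)} + p{\left(-161,32 \right)}} = \sqrt{\left(24 + 4 \cdot 49\right) - 168} = \sqrt{\left(24 + 196\right) - 168} = \sqrt{220 - 168} = \sqrt{52} = 2 \sqrt{13}$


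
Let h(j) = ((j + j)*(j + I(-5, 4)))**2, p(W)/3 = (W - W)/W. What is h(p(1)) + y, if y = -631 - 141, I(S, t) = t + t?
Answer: -772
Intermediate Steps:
I(S, t) = 2*t
p(W) = 0 (p(W) = 3*((W - W)/W) = 3*(0/W) = 3*0 = 0)
h(j) = 4*j**2*(8 + j)**2 (h(j) = ((j + j)*(j + 2*4))**2 = ((2*j)*(j + 8))**2 = ((2*j)*(8 + j))**2 = (2*j*(8 + j))**2 = 4*j**2*(8 + j)**2)
y = -772
h(p(1)) + y = 4*0**2*(8 + 0)**2 - 772 = 4*0*8**2 - 772 = 4*0*64 - 772 = 0 - 772 = -772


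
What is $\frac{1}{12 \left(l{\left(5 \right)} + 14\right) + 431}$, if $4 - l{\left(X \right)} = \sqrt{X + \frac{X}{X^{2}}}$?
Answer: $\frac{3235}{2089301} + \frac{12 \sqrt{130}}{2089301} \approx 0.0016139$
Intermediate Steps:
$l{\left(X \right)} = 4 - \sqrt{X + \frac{1}{X}}$ ($l{\left(X \right)} = 4 - \sqrt{X + \frac{X}{X^{2}}} = 4 - \sqrt{X + \frac{1}{X}}$)
$\frac{1}{12 \left(l{\left(5 \right)} + 14\right) + 431} = \frac{1}{12 \left(\left(4 - \sqrt{5 + \frac{1}{5}}\right) + 14\right) + 431} = \frac{1}{12 \left(\left(4 - \sqrt{\frac{26}{5}}\right) + 14\right) + 431} = \frac{1}{12 \left(\left(4 - \frac{\sqrt{130}}{5}\right) + 14\right) + 431} = \frac{1}{12 \left(18 - \frac{\sqrt{130}}{5}\right) + 431} = \frac{1}{\left(216 - \frac{12 \sqrt{130}}{5}\right) + 431} = \frac{1}{647 - \frac{12 \sqrt{130}}{5}}$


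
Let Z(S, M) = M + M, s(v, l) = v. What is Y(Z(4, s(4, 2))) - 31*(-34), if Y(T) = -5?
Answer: 1049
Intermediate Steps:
Z(S, M) = 2*M
Y(Z(4, s(4, 2))) - 31*(-34) = -5 - 31*(-34) = -5 + 1054 = 1049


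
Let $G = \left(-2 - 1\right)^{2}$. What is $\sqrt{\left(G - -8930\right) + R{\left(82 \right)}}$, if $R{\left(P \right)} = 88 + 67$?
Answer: $\sqrt{9094} \approx 95.362$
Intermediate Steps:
$R{\left(P \right)} = 155$
$G = 9$ ($G = \left(-3\right)^{2} = 9$)
$\sqrt{\left(G - -8930\right) + R{\left(82 \right)}} = \sqrt{\left(9 - -8930\right) + 155} = \sqrt{\left(9 + 8930\right) + 155} = \sqrt{8939 + 155} = \sqrt{9094}$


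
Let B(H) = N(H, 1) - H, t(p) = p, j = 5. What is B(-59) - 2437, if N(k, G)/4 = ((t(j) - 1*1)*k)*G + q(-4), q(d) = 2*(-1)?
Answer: -3330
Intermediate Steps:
q(d) = -2
N(k, G) = -8 + 16*G*k (N(k, G) = 4*(((5 - 1*1)*k)*G - 2) = 4*(((5 - 1)*k)*G - 2) = 4*((4*k)*G - 2) = 4*(4*G*k - 2) = 4*(-2 + 4*G*k) = -8 + 16*G*k)
B(H) = -8 + 15*H (B(H) = (-8 + 16*1*H) - H = (-8 + 16*H) - H = -8 + 15*H)
B(-59) - 2437 = (-8 + 15*(-59)) - 2437 = (-8 - 885) - 2437 = -893 - 2437 = -3330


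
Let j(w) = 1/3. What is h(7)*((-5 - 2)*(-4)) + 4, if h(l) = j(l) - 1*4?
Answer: -296/3 ≈ -98.667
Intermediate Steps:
j(w) = ⅓
h(l) = -11/3 (h(l) = ⅓ - 1*4 = ⅓ - 4 = -11/3)
h(7)*((-5 - 2)*(-4)) + 4 = -11*(-5 - 2)*(-4)/3 + 4 = -(-77)*(-4)/3 + 4 = -11/3*28 + 4 = -308/3 + 4 = -296/3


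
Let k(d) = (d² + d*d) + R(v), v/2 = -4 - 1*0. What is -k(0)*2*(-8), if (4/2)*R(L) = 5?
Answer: 40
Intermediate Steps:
v = -8 (v = 2*(-4 - 1*0) = 2*(-4 + 0) = 2*(-4) = -8)
R(L) = 5/2 (R(L) = (½)*5 = 5/2)
k(d) = 5/2 + 2*d² (k(d) = (d² + d*d) + 5/2 = (d² + d²) + 5/2 = 2*d² + 5/2 = 5/2 + 2*d²)
-k(0)*2*(-8) = -(5/2 + 2*0²)*2*(-8) = -(5/2 + 2*0)*2*(-8) = -(5/2 + 0)*2*(-8) = -(5/2)*2*(-8) = -5*(-8) = -1*(-40) = 40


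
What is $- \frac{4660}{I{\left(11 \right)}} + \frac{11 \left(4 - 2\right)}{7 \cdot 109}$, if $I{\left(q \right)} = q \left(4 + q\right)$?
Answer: $- \frac{710390}{25179} \approx -28.214$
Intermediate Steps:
$- \frac{4660}{I{\left(11 \right)}} + \frac{11 \left(4 - 2\right)}{7 \cdot 109} = - \frac{4660}{11 \left(4 + 11\right)} + \frac{11 \left(4 - 2\right)}{7 \cdot 109} = - \frac{4660}{11 \cdot 15} + \frac{11 \cdot 2}{763} = - \frac{4660}{165} + 22 \cdot \frac{1}{763} = \left(-4660\right) \frac{1}{165} + \frac{22}{763} = - \frac{932}{33} + \frac{22}{763} = - \frac{710390}{25179}$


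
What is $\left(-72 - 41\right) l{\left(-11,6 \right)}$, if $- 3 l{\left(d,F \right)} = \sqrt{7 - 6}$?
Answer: $\frac{113}{3} \approx 37.667$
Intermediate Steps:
$l{\left(d,F \right)} = - \frac{1}{3}$ ($l{\left(d,F \right)} = - \frac{\sqrt{7 - 6}}{3} = - \frac{\sqrt{1}}{3} = \left(- \frac{1}{3}\right) 1 = - \frac{1}{3}$)
$\left(-72 - 41\right) l{\left(-11,6 \right)} = \left(-72 - 41\right) \left(- \frac{1}{3}\right) = \left(-113\right) \left(- \frac{1}{3}\right) = \frac{113}{3}$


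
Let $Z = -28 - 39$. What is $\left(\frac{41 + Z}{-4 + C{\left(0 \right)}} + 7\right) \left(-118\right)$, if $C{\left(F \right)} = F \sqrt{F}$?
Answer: $-1593$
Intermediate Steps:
$C{\left(F \right)} = F^{\frac{3}{2}}$
$Z = -67$ ($Z = -28 - 39 = -67$)
$\left(\frac{41 + Z}{-4 + C{\left(0 \right)}} + 7\right) \left(-118\right) = \left(\frac{41 - 67}{-4 + 0^{\frac{3}{2}}} + 7\right) \left(-118\right) = \left(- \frac{26}{-4 + 0} + 7\right) \left(-118\right) = \left(- \frac{26}{-4} + 7\right) \left(-118\right) = \left(\left(-26\right) \left(- \frac{1}{4}\right) + 7\right) \left(-118\right) = \left(\frac{13}{2} + 7\right) \left(-118\right) = \frac{27}{2} \left(-118\right) = -1593$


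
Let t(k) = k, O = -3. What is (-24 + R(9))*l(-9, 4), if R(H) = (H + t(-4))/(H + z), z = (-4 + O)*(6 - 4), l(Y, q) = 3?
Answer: -75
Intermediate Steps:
z = -14 (z = (-4 - 3)*(6 - 4) = -7*2 = -14)
R(H) = (-4 + H)/(-14 + H) (R(H) = (H - 4)/(H - 14) = (-4 + H)/(-14 + H))
(-24 + R(9))*l(-9, 4) = (-24 + (-4 + 9)/(-14 + 9))*3 = (-24 + 5/(-5))*3 = (-24 - ⅕*5)*3 = (-24 - 1)*3 = -25*3 = -75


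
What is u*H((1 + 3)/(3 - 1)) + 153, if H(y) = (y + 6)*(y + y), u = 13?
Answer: 569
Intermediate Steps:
H(y) = 2*y*(6 + y) (H(y) = (6 + y)*(2*y) = 2*y*(6 + y))
u*H((1 + 3)/(3 - 1)) + 153 = 13*(2*((1 + 3)/(3 - 1))*(6 + (1 + 3)/(3 - 1))) + 153 = 13*(2*(4/2)*(6 + 4/2)) + 153 = 13*(2*(4*(1/2))*(6 + 4*(1/2))) + 153 = 13*(2*2*(6 + 2)) + 153 = 13*(2*2*8) + 153 = 13*32 + 153 = 416 + 153 = 569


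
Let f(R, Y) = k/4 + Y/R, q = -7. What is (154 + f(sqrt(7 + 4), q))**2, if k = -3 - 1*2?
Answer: 4107315/176 - 4277*sqrt(11)/22 ≈ 22692.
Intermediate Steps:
k = -5 (k = -3 - 2 = -5)
f(R, Y) = -5/4 + Y/R
(154 + f(sqrt(7 + 4), q))**2 = (154 + (-5/4 - 7/sqrt(7 + 4)))**2 = (154 + (-5/4 - 7*sqrt(11)/11))**2 = (611/4 - 7*sqrt(11)/11)**2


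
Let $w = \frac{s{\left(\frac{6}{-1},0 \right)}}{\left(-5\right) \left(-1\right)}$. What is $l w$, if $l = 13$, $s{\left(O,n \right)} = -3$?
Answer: $- \frac{39}{5} \approx -7.8$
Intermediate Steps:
$w = - \frac{3}{5}$ ($w = - \frac{3}{\left(-5\right) \left(-1\right)} = - \frac{3}{5} \approx -0.6$)
$l w = 13 \left(- \frac{3}{5}\right) = - \frac{39}{5}$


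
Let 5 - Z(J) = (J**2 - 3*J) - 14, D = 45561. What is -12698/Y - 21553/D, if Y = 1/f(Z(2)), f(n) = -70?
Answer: 40497328907/45561 ≈ 8.8886e+5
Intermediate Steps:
Z(J) = 19 - J**2 + 3*J (Z(J) = 5 - ((J**2 - 3*J) - 14) = 5 - (-14 + J**2 - 3*J) = 5 + (14 - J**2 + 3*J) = 19 - J**2 + 3*J)
Y = -1/70 (Y = 1/(-70) = -1/70 ≈ -0.014286)
-12698/Y - 21553/D = -12698/(-1/70) - 21553/45561 = -12698*(-70) - 21553*1/45561 = 888860 - 21553/45561 = 40497328907/45561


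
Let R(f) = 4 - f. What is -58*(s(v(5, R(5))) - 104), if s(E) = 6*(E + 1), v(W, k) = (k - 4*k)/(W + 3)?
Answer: 11107/2 ≈ 5553.5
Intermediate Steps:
v(W, k) = -3*k/(3 + W) (v(W, k) = (-3*k)/(3 + W) = -3*k/(3 + W))
s(E) = 6 + 6*E (s(E) = 6*(1 + E) = 6 + 6*E)
-58*(s(v(5, R(5))) - 104) = -58*((6 + 6*(-3*(4 - 1*5)/(3 + 5))) - 104) = -58*((6 + 6*(-3*(4 - 5)/8)) - 104) = -58*((6 + 6*(-3*(-1)*⅛)) - 104) = -58*((6 + 6*(3/8)) - 104) = -58*((6 + 9/4) - 104) = -58*(33/4 - 104) = -58*(-383/4) = 11107/2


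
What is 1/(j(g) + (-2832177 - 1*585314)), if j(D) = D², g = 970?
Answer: -1/2476591 ≈ -4.0378e-7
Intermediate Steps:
1/(j(g) + (-2832177 - 1*585314)) = 1/(970² + (-2832177 - 1*585314)) = 1/(940900 + (-2832177 - 585314)) = 1/(940900 - 3417491) = 1/(-2476591) = -1/2476591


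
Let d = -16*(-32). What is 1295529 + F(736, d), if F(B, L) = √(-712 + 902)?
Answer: 1295529 + √190 ≈ 1.2955e+6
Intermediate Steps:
d = 512
F(B, L) = √190
1295529 + F(736, d) = 1295529 + √190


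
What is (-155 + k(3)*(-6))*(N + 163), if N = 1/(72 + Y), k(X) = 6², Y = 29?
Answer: -6108144/101 ≈ -60477.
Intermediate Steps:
k(X) = 36
N = 1/101 (N = 1/(72 + 29) = 1/101 ≈ 0.0099010)
(-155 + k(3)*(-6))*(N + 163) = (-155 + 36*(-6))*(1/101 + 163) = (-155 - 216)*(16464/101) = -371*16464/101 = -6108144/101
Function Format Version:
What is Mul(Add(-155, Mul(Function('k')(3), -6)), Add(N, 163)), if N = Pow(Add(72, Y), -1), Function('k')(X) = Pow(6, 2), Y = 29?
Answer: Rational(-6108144, 101) ≈ -60477.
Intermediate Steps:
Function('k')(X) = 36
N = Rational(1, 101) (N = Pow(Add(72, 29), -1) = Pow(101, -1) = Rational(1, 101) ≈ 0.0099010)
Mul(Add(-155, Mul(Function('k')(3), -6)), Add(N, 163)) = Mul(Add(-155, Mul(36, -6)), Add(Rational(1, 101), 163)) = Mul(Add(-155, -216), Rational(16464, 101)) = Mul(-371, Rational(16464, 101)) = Rational(-6108144, 101)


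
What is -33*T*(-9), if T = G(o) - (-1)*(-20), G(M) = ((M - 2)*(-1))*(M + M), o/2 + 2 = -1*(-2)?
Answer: -5940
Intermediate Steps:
o = 0 (o = -4 + 2*(-1*(-2)) = -4 + 2*2 = -4 + 4 = 0)
G(M) = 2*M*(2 - M) (G(M) = ((-2 + M)*(-1))*(2*M) = (2 - M)*(2*M) = 2*M*(2 - M))
T = -20 (T = 2*0*(2 - 1*0) - (-1)*(-20) = 2*0*(2 + 0) - 1*20 = 2*0*2 - 20 = 0 - 20 = -20)
-33*T*(-9) = -33*(-20)*(-9) = 660*(-9) = -5940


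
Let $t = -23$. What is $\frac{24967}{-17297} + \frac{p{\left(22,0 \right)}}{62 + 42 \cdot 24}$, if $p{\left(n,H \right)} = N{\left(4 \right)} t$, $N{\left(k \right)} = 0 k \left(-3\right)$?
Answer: $- \frac{24967}{17297} \approx -1.4434$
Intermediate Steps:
$N{\left(k \right)} = 0$ ($N{\left(k \right)} = 0 \left(-3\right) = 0$)
$p{\left(n,H \right)} = 0$ ($p{\left(n,H \right)} = 0 \left(-23\right) = 0$)
$\frac{24967}{-17297} + \frac{p{\left(22,0 \right)}}{62 + 42 \cdot 24} = \frac{24967}{-17297} + \frac{0}{62 + 42 \cdot 24} = 24967 \left(- \frac{1}{17297}\right) + \frac{0}{62 + 1008} = - \frac{24967}{17297} + \frac{0}{1070} = - \frac{24967}{17297} + 0 \cdot \frac{1}{1070} = - \frac{24967}{17297} + 0 = - \frac{24967}{17297}$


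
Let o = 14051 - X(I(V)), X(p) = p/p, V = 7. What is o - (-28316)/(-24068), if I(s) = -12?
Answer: 84531771/6017 ≈ 14049.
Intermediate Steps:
X(p) = 1
o = 14050 (o = 14051 - 1*1 = 14051 - 1 = 14050)
o - (-28316)/(-24068) = 14050 - (-28316)/(-24068) = 14050 - (-28316)*(-1)/24068 = 14050 - 1*7079/6017 = 14050 - 7079/6017 = 84531771/6017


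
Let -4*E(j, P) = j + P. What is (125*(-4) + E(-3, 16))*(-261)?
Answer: 525393/4 ≈ 1.3135e+5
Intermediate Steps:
E(j, P) = -P/4 - j/4 (E(j, P) = -(j + P)/4 = -(P + j)/4 = -P/4 - j/4)
(125*(-4) + E(-3, 16))*(-261) = (125*(-4) + (-¼*16 - ¼*(-3)))*(-261) = (-500 + (-4 + ¾))*(-261) = (-500 - 13/4)*(-261) = -2013/4*(-261) = 525393/4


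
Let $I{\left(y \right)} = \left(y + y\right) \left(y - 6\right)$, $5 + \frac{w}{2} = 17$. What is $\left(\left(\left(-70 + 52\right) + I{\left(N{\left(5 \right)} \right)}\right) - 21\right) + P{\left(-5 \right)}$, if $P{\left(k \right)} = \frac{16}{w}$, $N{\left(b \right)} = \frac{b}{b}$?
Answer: $- \frac{145}{3} \approx -48.333$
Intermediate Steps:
$w = 24$ ($w = -10 + 2 \cdot 17 = -10 + 34 = 24$)
$N{\left(b \right)} = 1$
$P{\left(k \right)} = \frac{2}{3}$ ($P{\left(k \right)} = \frac{16}{24} = 16 \cdot \frac{1}{24} = \frac{2}{3}$)
$I{\left(y \right)} = 2 y \left(-6 + y\right)$
$\left(\left(\left(-70 + 52\right) + I{\left(N{\left(5 \right)} \right)}\right) - 21\right) + P{\left(-5 \right)} = \left(\left(\left(-70 + 52\right) + 2 \cdot 1 \left(-6 + 1\right)\right) - 21\right) + \frac{2}{3} = \left(\left(-18 + 2 \cdot 1 \left(-5\right)\right) - 21\right) + \frac{2}{3} = \left(\left(-18 - 10\right) - 21\right) + \frac{2}{3} = \left(-28 - 21\right) + \frac{2}{3} = -49 + \frac{2}{3} = - \frac{145}{3}$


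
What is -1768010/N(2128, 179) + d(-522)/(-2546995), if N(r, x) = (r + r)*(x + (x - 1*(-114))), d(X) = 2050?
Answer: -450723073555/511648505984 ≈ -0.88092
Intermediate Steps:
N(r, x) = 2*r*(114 + 2*x) (N(r, x) = (2*r)*(x + (x + 114)) = (2*r)*(x + (114 + x)) = (2*r)*(114 + 2*x) = 2*r*(114 + 2*x))
-1768010/N(2128, 179) + d(-522)/(-2546995) = -1768010*1/(8512*(57 + 179)) + 2050/(-2546995) = -1768010/(4*2128*236) + 2050*(-1/2546995) = -1768010/2008832 - 410/509399 = -1768010*1/2008832 - 410/509399 = -884005/1004416 - 410/509399 = -450723073555/511648505984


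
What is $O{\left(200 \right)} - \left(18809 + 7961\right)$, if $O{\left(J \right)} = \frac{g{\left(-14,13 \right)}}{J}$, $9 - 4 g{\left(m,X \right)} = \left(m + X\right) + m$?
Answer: $- \frac{2676997}{100} \approx -26770.0$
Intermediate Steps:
$g{\left(m,X \right)} = \frac{9}{4} - \frac{m}{2} - \frac{X}{4}$ ($g{\left(m,X \right)} = \frac{9}{4} - \frac{\left(m + X\right) + m}{4} = \frac{9}{4} - \frac{\left(X + m\right) + m}{4} = \frac{9}{4} - \frac{X + 2 m}{4} = \frac{9}{4} - \left(\frac{m}{2} + \frac{X}{4}\right) = \frac{9}{4} - \frac{m}{2} - \frac{X}{4}$)
$O{\left(J \right)} = \frac{6}{J}$ ($O{\left(J \right)} = \frac{\frac{9}{4} - -7 - \frac{13}{4}}{J} = \frac{\frac{9}{4} + 7 - \frac{13}{4}}{J} = \frac{6}{J}$)
$O{\left(200 \right)} - \left(18809 + 7961\right) = \frac{6}{200} - \left(18809 + 7961\right) = 6 \cdot \frac{1}{200} - 26770 = \frac{3}{100} - 26770 = - \frac{2676997}{100}$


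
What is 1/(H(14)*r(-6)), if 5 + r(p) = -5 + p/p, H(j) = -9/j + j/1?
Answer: -14/1683 ≈ -0.0083185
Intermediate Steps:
H(j) = j - 9/j (H(j) = -9/j + j*1 = -9/j + j = j - 9/j)
r(p) = -9 (r(p) = -5 + (-5 + p/p) = -5 + (-5 + 1) = -5 - 4 = -9)
1/(H(14)*r(-6)) = 1/((14 - 9/14)*(-9)) = 1/((187/14)*(-9)) = 1/(-1683/14) = -14/1683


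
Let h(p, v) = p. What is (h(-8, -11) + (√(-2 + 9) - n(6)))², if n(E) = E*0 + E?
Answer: (14 - √7)² ≈ 128.92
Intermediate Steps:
n(E) = E (n(E) = 0 + E = E)
(h(-8, -11) + (√(-2 + 9) - n(6)))² = (-8 + (√(-2 + 9) - 1*6))² = (-8 + (√7 - 6))² = (-8 + (-6 + √7))² = (-14 + √7)²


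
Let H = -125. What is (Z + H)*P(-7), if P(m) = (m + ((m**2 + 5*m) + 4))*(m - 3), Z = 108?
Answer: 1870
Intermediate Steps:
P(m) = (-3 + m)*(4 + m**2 + 6*m) (P(m) = (m + (4 + m**2 + 5*m))*(-3 + m) = (4 + m**2 + 6*m)*(-3 + m) = (-3 + m)*(4 + m**2 + 6*m))
(Z + H)*P(-7) = (108 - 125)*(-12 + (-7)**3 - 14*(-7) + 3*(-7)**2) = -17*(-12 - 343 + 98 + 3*49) = -17*(-12 - 343 + 98 + 147) = -17*(-110) = 1870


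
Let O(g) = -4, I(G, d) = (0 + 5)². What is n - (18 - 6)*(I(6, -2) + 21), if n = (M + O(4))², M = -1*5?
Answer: -471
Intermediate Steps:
I(G, d) = 25 (I(G, d) = 5² = 25)
M = -5
n = 81 (n = (-5 - 4)² = (-9)² = 81)
n - (18 - 6)*(I(6, -2) + 21) = 81 - (18 - 6)*(25 + 21) = 81 - 12*46 = 81 - 1*552 = 81 - 552 = -471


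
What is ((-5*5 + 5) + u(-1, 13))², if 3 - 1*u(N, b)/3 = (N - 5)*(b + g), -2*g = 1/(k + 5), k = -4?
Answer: 45796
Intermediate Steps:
g = -½ (g = -1/(2*(-4 + 5)) = -½/1 = -½*1 = -½ ≈ -0.50000)
u(N, b) = 9 - 3*(-5 + N)*(-½ + b) (u(N, b) = 9 - 3*(N - 5)*(b - ½) = 9 - 3*(-5 + N)*(-½ + b))
((-5*5 + 5) + u(-1, 13))² = ((-5*5 + 5) + (3/2 + 15*13 + (3/2)*(-1) - 3*(-1)*13))² = ((-25 + 5) + (3/2 + 195 - 3/2 + 39))² = (-20 + 234)² = 214² = 45796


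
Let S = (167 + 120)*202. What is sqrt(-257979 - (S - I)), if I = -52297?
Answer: 5*I*sqrt(14730) ≈ 606.84*I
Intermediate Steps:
S = 57974 (S = 287*202 = 57974)
sqrt(-257979 - (S - I)) = sqrt(-257979 - (57974 - 1*(-52297))) = sqrt(-257979 - (57974 + 52297)) = sqrt(-257979 - 1*110271) = sqrt(-257979 - 110271) = sqrt(-368250) = 5*I*sqrt(14730)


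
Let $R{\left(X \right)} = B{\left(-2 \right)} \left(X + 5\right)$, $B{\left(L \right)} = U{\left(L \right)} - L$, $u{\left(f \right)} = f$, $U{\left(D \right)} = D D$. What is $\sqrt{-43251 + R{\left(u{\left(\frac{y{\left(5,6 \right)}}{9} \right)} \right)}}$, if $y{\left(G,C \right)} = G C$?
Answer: $i \sqrt{43201} \approx 207.85 i$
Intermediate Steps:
$y{\left(G,C \right)} = C G$
$U{\left(D \right)} = D^{2}$
$B{\left(L \right)} = L^{2} - L$
$R{\left(X \right)} = 30 + 6 X$ ($R{\left(X \right)} = - 2 \left(-1 - 2\right) \left(X + 5\right) = \left(-2\right) \left(-3\right) \left(5 + X\right) = 6 \left(5 + X\right) = 30 + 6 X$)
$\sqrt{-43251 + R{\left(u{\left(\frac{y{\left(5,6 \right)}}{9} \right)} \right)}} = \sqrt{-43251 + \left(30 + 6 \frac{6 \cdot 5}{9}\right)} = \sqrt{-43251 + \left(30 + 6 \cdot 30 \cdot \frac{1}{9}\right)} = \sqrt{-43251 + \left(30 + 6 \cdot \frac{10}{3}\right)} = \sqrt{-43251 + \left(30 + 20\right)} = \sqrt{-43251 + 50} = \sqrt{-43201} = i \sqrt{43201}$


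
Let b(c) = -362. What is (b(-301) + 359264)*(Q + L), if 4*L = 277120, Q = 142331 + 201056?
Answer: 148107011634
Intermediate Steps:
Q = 343387
L = 69280 (L = (¼)*277120 = 69280)
(b(-301) + 359264)*(Q + L) = (-362 + 359264)*(343387 + 69280) = 358902*412667 = 148107011634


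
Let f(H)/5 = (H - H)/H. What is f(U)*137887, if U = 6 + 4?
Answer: 0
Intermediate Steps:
U = 10
f(H) = 0 (f(H) = 5*((H - H)/H) = 5*(0/H) = 5*0 = 0)
f(U)*137887 = 0*137887 = 0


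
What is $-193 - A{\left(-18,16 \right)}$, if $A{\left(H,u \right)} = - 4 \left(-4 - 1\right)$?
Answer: $-213$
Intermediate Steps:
$A{\left(H,u \right)} = 20$ ($A{\left(H,u \right)} = \left(-4\right) \left(-5\right) = 20$)
$-193 - A{\left(-18,16 \right)} = -193 - 20 = -213$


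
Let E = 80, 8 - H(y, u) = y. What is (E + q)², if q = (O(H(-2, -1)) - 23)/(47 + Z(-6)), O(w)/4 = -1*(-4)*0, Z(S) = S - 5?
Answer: 8162449/1296 ≈ 6298.2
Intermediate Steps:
H(y, u) = 8 - y
Z(S) = -5 + S
O(w) = 0 (O(w) = 4*(-1*(-4)*0) = 4*(4*0) = 4*0 = 0)
q = -23/36 (q = (0 - 23)/(47 + (-5 - 6)) = -23/(47 - 11) = -23/36 ≈ -0.63889)
(E + q)² = (80 - 23/36)² = (2857/36)² = 8162449/1296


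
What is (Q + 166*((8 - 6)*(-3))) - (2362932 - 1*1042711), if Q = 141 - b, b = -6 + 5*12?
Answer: -1321130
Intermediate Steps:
b = 54 (b = -6 + 60 = 54)
Q = 87 (Q = 141 - 1*54 = 141 - 54 = 87)
(Q + 166*((8 - 6)*(-3))) - (2362932 - 1*1042711) = (87 + 166*((8 - 6)*(-3))) - (2362932 - 1*1042711) = (87 + 166*(2*(-3))) - (2362932 - 1042711) = (87 + 166*(-6)) - 1*1320221 = (87 - 996) - 1320221 = -909 - 1320221 = -1321130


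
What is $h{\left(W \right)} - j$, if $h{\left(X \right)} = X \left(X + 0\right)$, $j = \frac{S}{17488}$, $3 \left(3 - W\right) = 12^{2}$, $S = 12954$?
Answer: $\frac{17700123}{8744} \approx 2024.3$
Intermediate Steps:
$W = -45$ ($W = 3 - \frac{12^{2}}{3} = 3 - 48 = -45$)
$j = \frac{6477}{8744}$ ($j = \frac{12954}{17488} = 12954 \cdot \frac{1}{17488} = \frac{6477}{8744} \approx 0.74074$)
$h{\left(X \right)} = X^{2}$ ($h{\left(X \right)} = X X = X^{2}$)
$h{\left(W \right)} - j = \left(-45\right)^{2} - \frac{6477}{8744} = 2025 - \frac{6477}{8744} = \frac{17700123}{8744}$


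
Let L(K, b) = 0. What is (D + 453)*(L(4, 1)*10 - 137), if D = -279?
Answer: -23838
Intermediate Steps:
(D + 453)*(L(4, 1)*10 - 137) = (-279 + 453)*(0*10 - 137) = 174*(0 - 137) = 174*(-137) = -23838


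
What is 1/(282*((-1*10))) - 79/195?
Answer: -991/2444 ≈ -0.40548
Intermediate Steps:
1/(282*((-1*10))) - 79/195 = (1/282)/(-10) - 79*1/195 = (1/282)*(-1/10) - 79/195 = -1/2820 - 79/195 = -991/2444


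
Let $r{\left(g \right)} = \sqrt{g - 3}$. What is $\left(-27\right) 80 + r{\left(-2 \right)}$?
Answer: $-2160 + i \sqrt{5} \approx -2160.0 + 2.2361 i$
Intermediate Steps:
$r{\left(g \right)} = \sqrt{-3 + g}$
$\left(-27\right) 80 + r{\left(-2 \right)} = \left(-27\right) 80 + \sqrt{-3 - 2} = -2160 + \sqrt{-5} = -2160 + i \sqrt{5}$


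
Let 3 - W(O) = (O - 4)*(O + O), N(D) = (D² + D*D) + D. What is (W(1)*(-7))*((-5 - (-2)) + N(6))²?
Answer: -354375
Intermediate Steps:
N(D) = D + 2*D² (N(D) = (D² + D²) + D = 2*D² + D = D + 2*D²)
W(O) = 3 - 2*O*(-4 + O) (W(O) = 3 - (O - 4)*(O + O) = 3 - (-4 + O)*2*O = 3 - 2*O*(-4 + O))
(W(1)*(-7))*((-5 - (-2)) + N(6))² = ((3 - 2*1² + 8*1)*(-7))*((-5 - (-2)) + 6*(1 + 2*6))² = ((3 - 2*1 + 8)*(-7))*((-5 - 1*(-2)) + 6*(1 + 12))² = ((3 - 2 + 8)*(-7))*((-5 + 2) + 6*13)² = (9*(-7))*(-3 + 78)² = -63*75² = -63*5625 = -354375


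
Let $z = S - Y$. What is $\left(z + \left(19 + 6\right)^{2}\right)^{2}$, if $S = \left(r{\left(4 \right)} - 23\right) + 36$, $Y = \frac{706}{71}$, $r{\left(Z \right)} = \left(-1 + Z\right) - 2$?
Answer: $\frac{1994783569}{5041} \approx 3.9571 \cdot 10^{5}$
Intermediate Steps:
$r{\left(Z \right)} = -3 + Z$
$Y = \frac{706}{71}$ ($Y = 706 \cdot \frac{1}{71} = \frac{706}{71} \approx 9.9437$)
$S = 14$ ($S = \left(\left(-3 + 4\right) - 23\right) + 36 = \left(1 - 23\right) + 36 = -22 + 36 = 14$)
$z = \frac{288}{71}$ ($z = 14 - \frac{706}{71} = \frac{288}{71} \approx 4.0563$)
$\left(z + \left(19 + 6\right)^{2}\right)^{2} = \left(\frac{288}{71} + \left(19 + 6\right)^{2}\right)^{2} = \left(\frac{288}{71} + 25^{2}\right)^{2} = \left(\frac{288}{71} + 625\right)^{2} = \left(\frac{44663}{71}\right)^{2} = \frac{1994783569}{5041}$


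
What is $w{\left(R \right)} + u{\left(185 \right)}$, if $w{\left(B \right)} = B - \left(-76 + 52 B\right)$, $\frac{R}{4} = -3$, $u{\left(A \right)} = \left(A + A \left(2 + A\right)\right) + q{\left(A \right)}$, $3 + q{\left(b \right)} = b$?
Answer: $35650$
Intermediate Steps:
$q{\left(b \right)} = -3 + b$
$u{\left(A \right)} = -3 + 2 A + A \left(2 + A\right)$ ($u{\left(A \right)} = \left(A + A \left(2 + A\right)\right) + \left(-3 + A\right) = -3 + 2 A + A \left(2 + A\right)$)
$R = -12$ ($R = 4 \left(-3\right) = -12$)
$w{\left(B \right)} = 76 - 51 B$ ($w{\left(B \right)} = B - \left(-76 + 52 B\right) = 76 - 51 B$)
$w{\left(R \right)} + u{\left(185 \right)} = \left(76 - -612\right) + \left(-3 + 185^{2} + 4 \cdot 185\right) = \left(76 + 612\right) + \left(-3 + 34225 + 740\right) = 688 + 34962 = 35650$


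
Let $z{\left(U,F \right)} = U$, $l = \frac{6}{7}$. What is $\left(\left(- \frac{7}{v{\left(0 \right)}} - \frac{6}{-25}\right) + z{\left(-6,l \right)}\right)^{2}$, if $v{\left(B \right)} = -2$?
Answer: $\frac{12769}{2500} \approx 5.1076$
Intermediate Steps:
$l = \frac{6}{7}$ ($l = 6 \cdot \frac{1}{7} = \frac{6}{7} \approx 0.85714$)
$\left(\left(- \frac{7}{v{\left(0 \right)}} - \frac{6}{-25}\right) + z{\left(-6,l \right)}\right)^{2} = \left(\left(- \frac{7}{-2} - \frac{6}{-25}\right) - 6\right)^{2} = \left(\left(\left(-7\right) \left(- \frac{1}{2}\right) - - \frac{6}{25}\right) - 6\right)^{2} = \left(\left(\frac{7}{2} + \frac{6}{25}\right) - 6\right)^{2} = \left(\frac{187}{50} - 6\right)^{2} = \left(- \frac{113}{50}\right)^{2} = \frac{12769}{2500}$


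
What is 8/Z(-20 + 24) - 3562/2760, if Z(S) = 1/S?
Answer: 42379/1380 ≈ 30.709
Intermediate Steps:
8/Z(-20 + 24) - 3562/2760 = 8/(1/(-20 + 24)) - 3562/2760 = 8/(1/4) - 3562*1/2760 = 8/(¼) - 1781/1380 = 8*4 - 1781/1380 = 32 - 1781/1380 = 42379/1380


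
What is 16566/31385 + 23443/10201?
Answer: 904748321/320158385 ≈ 2.8259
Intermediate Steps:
16566/31385 + 23443/10201 = 904748321/320158385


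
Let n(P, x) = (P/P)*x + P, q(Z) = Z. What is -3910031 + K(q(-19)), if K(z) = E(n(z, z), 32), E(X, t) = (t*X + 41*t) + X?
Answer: -3909973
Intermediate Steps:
n(P, x) = P + x (n(P, x) = 1*x + P = x + P = P + x)
E(X, t) = X + 41*t + X*t (E(X, t) = (X*t + 41*t) + X = (41*t + X*t) + X = X + 41*t + X*t)
K(z) = 1312 + 66*z (K(z) = (z + z) + 41*32 + (z + z)*32 = 2*z + 1312 + (2*z)*32 = 2*z + 1312 + 64*z = 1312 + 66*z)
-3910031 + K(q(-19)) = -3910031 + (1312 + 66*(-19)) = -3910031 + (1312 - 1254) = -3910031 + 58 = -3909973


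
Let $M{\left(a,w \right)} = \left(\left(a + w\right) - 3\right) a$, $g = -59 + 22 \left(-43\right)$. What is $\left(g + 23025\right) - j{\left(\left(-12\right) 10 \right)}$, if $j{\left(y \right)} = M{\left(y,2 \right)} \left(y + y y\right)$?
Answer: $-207323580$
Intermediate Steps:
$g = -1005$ ($g = -59 - 946 = -1005$)
$M{\left(a,w \right)} = a \left(-3 + a + w\right)$ ($M{\left(a,w \right)} = \left(-3 + a + w\right) a = a \left(-3 + a + w\right)$)
$j{\left(y \right)} = y \left(-1 + y\right) \left(y + y^{2}\right)$ ($j{\left(y \right)} = y \left(-3 + y + 2\right) \left(y + y y\right) = y \left(-1 + y\right) \left(y + y^{2}\right)$)
$\left(g + 23025\right) - j{\left(\left(-12\right) 10 \right)} = \left(-1005 + 23025\right) - \left(\left(\left(-12\right) 10\right)^{4} - \left(\left(-12\right) 10\right)^{2}\right) = 22020 - \left(\left(-120\right)^{4} - \left(-120\right)^{2}\right) = 22020 - \left(207360000 - 14400\right) = 22020 - 207345600 = -207323580$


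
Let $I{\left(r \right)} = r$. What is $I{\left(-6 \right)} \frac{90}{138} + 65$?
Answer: $\frac{1405}{23} \approx 61.087$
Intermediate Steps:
$I{\left(-6 \right)} \frac{90}{138} + 65 = - 6 \cdot \frac{90}{138} + 65 = - 6 \cdot 90 \cdot \frac{1}{138} + 65 = \left(-6\right) \frac{15}{23} + 65 = - \frac{90}{23} + 65 = \frac{1405}{23}$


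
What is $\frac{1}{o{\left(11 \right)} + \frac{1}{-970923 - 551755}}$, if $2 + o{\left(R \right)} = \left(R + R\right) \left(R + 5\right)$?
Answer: $\frac{1522678}{532937299} \approx 0.0028571$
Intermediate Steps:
$o{\left(R \right)} = -2 + 2 R \left(5 + R\right)$ ($o{\left(R \right)} = -2 + \left(R + R\right) \left(R + 5\right) = -2 + 2 R \left(5 + R\right)$)
$\frac{1}{o{\left(11 \right)} + \frac{1}{-970923 - 551755}} = \frac{1}{\left(-2 + 2 \cdot 11^{2} + 10 \cdot 11\right) + \frac{1}{-970923 - 551755}} = \frac{1}{\left(-2 + 2 \cdot 121 + 110\right) + \frac{1}{-1522678}} = \frac{1}{\left(-2 + 242 + 110\right) - \frac{1}{1522678}} = \frac{1}{350 - \frac{1}{1522678}} = \frac{1}{\frac{532937299}{1522678}} = \frac{1522678}{532937299}$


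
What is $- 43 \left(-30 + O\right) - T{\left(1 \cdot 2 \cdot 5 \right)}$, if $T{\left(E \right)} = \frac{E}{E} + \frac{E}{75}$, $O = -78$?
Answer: $\frac{69643}{15} \approx 4642.9$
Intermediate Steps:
$T{\left(E \right)} = 1 + \frac{E}{75}$ ($T{\left(E \right)} = 1 + E \frac{1}{75} = 1 + \frac{E}{75}$)
$- 43 \left(-30 + O\right) - T{\left(1 \cdot 2 \cdot 5 \right)} = - 43 \left(-30 - 78\right) - \left(1 + \frac{1 \cdot 2 \cdot 5}{75}\right) = \left(-43\right) \left(-108\right) - \left(1 + \frac{2 \cdot 5}{75}\right) = 4644 - \left(1 + \frac{1}{75} \cdot 10\right) = 4644 - \left(1 + \frac{2}{15}\right) = 4644 - \frac{17}{15} = \frac{69643}{15}$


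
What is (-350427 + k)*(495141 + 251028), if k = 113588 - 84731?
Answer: -239945565330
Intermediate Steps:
k = 28857
(-350427 + k)*(495141 + 251028) = (-350427 + 28857)*(495141 + 251028) = -321570*746169 = -239945565330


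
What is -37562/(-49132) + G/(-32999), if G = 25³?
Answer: 235910469/810653434 ≈ 0.29101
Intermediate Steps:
G = 15625
-37562/(-49132) + G/(-32999) = -37562/(-49132) + 15625/(-32999) = -37562*(-1/49132) + 15625*(-1/32999) = 18781/24566 - 15625/32999 = 235910469/810653434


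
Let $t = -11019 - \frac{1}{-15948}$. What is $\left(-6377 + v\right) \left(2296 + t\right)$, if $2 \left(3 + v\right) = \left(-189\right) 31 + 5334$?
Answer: $\frac{1848134843855}{31896} \approx 5.7943 \cdot 10^{7}$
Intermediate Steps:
$v = - \frac{531}{2}$ ($v = -3 + \frac{\left(-189\right) 31 + 5334}{2} = -3 + \frac{-5859 + 5334}{2} = -3 + \frac{1}{2} \left(-525\right) = -3 - \frac{525}{2} = - \frac{531}{2} \approx -265.5$)
$t = - \frac{175731011}{15948}$ ($t = -11019 - - \frac{1}{15948} = -11019 + \frac{1}{15948} = - \frac{175731011}{15948} \approx -11019.0$)
$\left(-6377 + v\right) \left(2296 + t\right) = \left(-6377 - \frac{531}{2}\right) \left(2296 - \frac{175731011}{15948}\right) = \left(- \frac{13285}{2}\right) \left(- \frac{139114403}{15948}\right) = \frac{1848134843855}{31896}$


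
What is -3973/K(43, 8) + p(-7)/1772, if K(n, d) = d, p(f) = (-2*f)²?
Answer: -1759647/3544 ≈ -496.51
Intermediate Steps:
p(f) = 4*f²
-3973/K(43, 8) + p(-7)/1772 = -3973/8 + (4*(-7)²)/1772 = -3973*⅛ + (4*49)*(1/1772) = -3973/8 + 196*(1/1772) = -3973/8 + 49/443 = -1759647/3544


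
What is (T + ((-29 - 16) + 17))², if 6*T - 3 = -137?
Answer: 22801/9 ≈ 2533.4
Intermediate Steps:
T = -67/3 (T = ½ + (⅙)*(-137) = ½ - 137/6 = -67/3 ≈ -22.333)
(T + ((-29 - 16) + 17))² = (-67/3 + ((-29 - 16) + 17))² = (-67/3 + (-45 + 17))² = (-67/3 - 28)² = (-151/3)² = 22801/9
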